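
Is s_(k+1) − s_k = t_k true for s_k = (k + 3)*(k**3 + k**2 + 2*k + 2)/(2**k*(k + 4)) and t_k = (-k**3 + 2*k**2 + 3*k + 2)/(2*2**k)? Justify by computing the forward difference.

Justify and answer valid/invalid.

s_(k+1) = (k + 4)*(2*k + (k + 1)**3 + (k + 1)**2 + 4)/(2*2**k*(k + 5))
s_(k+1) − s_k = (-k**5 - 6*k**4 + 5*k**3 + 60*k**2 + 68*k + 36)/(2*2**k*(k**2 + 9*k + 20))
(s_(k+1) − s_k) − t_k = (k**4 + 4*k**3 - 9*k**2 - 10*k - 4)/(2*2**k*(k**2 + 9*k + 20))

Invalid: residual (k**4 + 4*k**3 - 9*k**2 - 10*k - 4)/(2*2**k*(k**2 + 9*k + 20)) ≠ 0.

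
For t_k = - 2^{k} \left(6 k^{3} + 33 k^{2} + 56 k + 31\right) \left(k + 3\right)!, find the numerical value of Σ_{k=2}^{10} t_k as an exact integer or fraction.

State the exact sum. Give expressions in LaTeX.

t_(k+1)/t_k = 2*(6*k**4 + 75*k**3 + 344*k**2 + 686*k + 504)/(6*k**3 + 33*k**2 + 56*k + 31).
Normal form (A,B,C) = (2*k + 8, 1, k**3 + 11*k**2/2 + 28*k/3 + 31/6).
Solve (2*k + 8)·f(k+1) − (1)·f(k) = k**3 + 11*k**2/2 + 28*k/3 + 31/6.
Bound: deg f ≤ 2.
A polynomial solution: f(k) = (3*k**2 + 1)/6.
R(k) = B(k−1)·f(k)/C(k) = (3*k**2 + 1)/(6*k**3 + 33*k**2 + 56*k + 31); s_k = R·t_k = -2**k*(3*k**2 + 1)*factorial(k + 3).
s_(k+1) − s_k = -2**k*(6*k**3 + 33*k**2 + 56*k + 31)*factorial(k + 3) = t_k.
Evaluate s at k=11 and k=2: -64988975097446400 and -6240; difference -64988975097440160.

Σ = -64988975097440160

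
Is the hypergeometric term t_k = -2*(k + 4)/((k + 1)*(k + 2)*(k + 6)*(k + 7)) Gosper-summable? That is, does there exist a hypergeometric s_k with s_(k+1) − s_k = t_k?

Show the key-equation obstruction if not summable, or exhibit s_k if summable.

Yes. s_k = k*(-k - 7)/(6*(k**2 + 7*k + 6)).

The ratio is (k + 1)*(k + 5)*(k + 6)/((k + 3)*(k + 4)*(k + 8)).
Take A(k)=k + 1, B(k)=k + 8, C(k)=k**4 + 16*k**3 + 95*k**2 + 248*k + 240.
Key eq: (k + 1)·f(k+1) = (k + 7)·f(k) + (k**4 + 16*k**3 + 95*k**2 + 248*k + 240).
d = 6 from the (1,1,4) case.
Solve for f: f(k) = k*(k + 2)*(k + 3)*(k + 4)*(k + 5)*(k + 7)/12 (degree 6 ≤ 6).
Get s_k = R·t_k = k*(-k - 7)/(6*(k**2 + 7*k + 6)) with R(k) = B(k−1)f(k)/C(k) = k*(k + 2)*(k + 7)**2/(12*(k + 4)).
Check: Δs_k = 2*(-k - 4)/(k**4 + 16*k**3 + 83*k**2 + 152*k + 84). ✓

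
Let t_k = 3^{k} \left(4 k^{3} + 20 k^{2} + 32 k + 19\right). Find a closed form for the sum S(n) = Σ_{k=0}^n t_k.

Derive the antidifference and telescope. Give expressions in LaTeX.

r(k) = 3*(4*k**3 + 32*k**2 + 84*k + 75)/(4*k**3 + 20*k**2 + 32*k + 19) after simplifying.
Factor: A=3; B=1; C=k**3 + 5*k**2 + 8*k + 19/4.
Solve (3)·f(k+1) − (1)·f(k) = k**3 + 5*k**2 + 8*k + 19/4.
d = 3 from the (0,0,3) case.
A polynomial solution: f(k) = (2*k**3 + k**2 + 4*k - 1)/4.
So s_k = (B(k−1)f/C)·t_k = ((2*k**3 + k**2 + 4*k - 1)/(4*k**3 + 20*k**2 + 32*k + 19))·t_k = 3**k*(2*k**3 + k**2 + 4*k - 1).
s_(k+1) − s_k = 3**k*(4*k**3 + 20*k**2 + 32*k + 19) = t_k.
Telescope: S(n) = s_(n+1) − s_(0) = 3**(n + 1)*(2*n**3 + 7*n**2 + 12*n + 6) − (-1) = 6*3**n*n**3 + 21*3**n*n**2 + 36*3**n*n + 18*3**n + 1.

S(n) = 6 \cdot 3^{n} n^{3} + 21 \cdot 3^{n} n^{2} + 36 \cdot 3^{n} n + 18 \cdot 3^{n} + 1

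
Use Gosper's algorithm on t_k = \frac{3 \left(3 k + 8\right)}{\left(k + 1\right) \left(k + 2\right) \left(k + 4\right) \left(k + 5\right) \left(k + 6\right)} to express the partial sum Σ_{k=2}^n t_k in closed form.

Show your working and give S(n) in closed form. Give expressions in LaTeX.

t_(k+1)/t_k = (k + 1)*(k + 4)*(3*k + 11)/((k + 3)*(k + 7)*(3*k + 8)).
Take A(k)=k + 1, B(k)=k + 7, C(k)=k**2 + 17*k/3 + 8.
Key eq: (k + 1)·f(k+1) = (k + 6)·f(k) + (k**2 + 17*k/3 + 8).
Bound: deg f ≤ 5.
A polynomial solution: f(k) = k*(k + 2)*(k + 3)*(k**2 + 10*k + 29)/60.
So s_k = (B(k−1)f/C)·t_k = (k*(k + 2)*(k + 6)*(k**2 + 10*k + 29)/(20*(3*k + 8)))·t_k = 3*k*(k**2 + 10*k + 29)/(20*(k**3 + 10*k**2 + 29*k + 20)).
Δs = 3*(3*k + 8)/(k**5 + 18*k**4 + 121*k**3 + 372*k**2 + 508*k + 240), as required.
Σ_(k=2)^n t_k = s_(n+1) − s_(2) = (3*(n**3 + 13*n**2 + 52*n + 40)/(20*(n**3 + 13*n**2 + 52*n + 60))) − (53/420), i.e. (n**3 + 13*n**2 + 52*n - 66)/(42*(n**3 + 13*n**2 + 52*n + 60)).

S(n) = \frac{n^{3} + 13 n^{2} + 52 n - 66}{42 \left(n^{3} + 13 n^{2} + 52 n + 60\right)}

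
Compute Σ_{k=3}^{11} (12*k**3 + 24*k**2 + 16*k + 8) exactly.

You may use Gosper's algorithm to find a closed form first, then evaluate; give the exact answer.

Σ = 65268

r(k) = (3*k**3 + 15*k**2 + 25*k + 15)/(3*k**3 + 6*k**2 + 4*k + 2) after simplifying.
Factor: A=1; B=1; C=k**3 + 2*k**2 + 4*k/3 + 2/3.
Need (1)·f(k+1) − (1)·f(k) = k**3 + 2*k**2 + 4*k/3 + 2/3.
Degrees (0,0,3) ⇒ d ≤ 4.
Coefficient equations give f(k) = k*(3*k**3 + 2*k**2 - k + 4)/12.
Certificate R = B(k−1)f/C = k*(3*k**3 + 2*k**2 - k + 4)/(4*(3*k**3 + 6*k**2 + 4*k + 2)) gives s_k = k*(3*k**3 + 2*k**2 - k + 4).
Check: Δs_k = 12*k**3 + 24*k**2 + 16*k + 8. ✓
Evaluate s at k=12 and k=3: 65568 and 300; difference 65268.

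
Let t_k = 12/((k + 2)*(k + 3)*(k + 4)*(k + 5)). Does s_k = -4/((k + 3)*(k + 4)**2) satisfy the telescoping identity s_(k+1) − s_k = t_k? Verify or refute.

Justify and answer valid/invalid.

s_(k+1) = -4/((k + 4)*(k + 5)**2)
s_(k+1) − s_k = 4*(3*k + 13)/(k**5 + 21*k**4 + 175*k**3 + 723*k**2 + 1480*k + 1200)
(s_(k+1) − s_k) − t_k = 8*(-4*k - 17)/(k**6 + 23*k**5 + 217*k**4 + 1073*k**3 + 2926*k**2 + 4160*k + 2400)

Invalid: residual 8*(-4*k - 17)/(k**6 + 23*k**5 + 217*k**4 + 1073*k**3 + 2926*k**2 + 4160*k + 2400) ≠ 0.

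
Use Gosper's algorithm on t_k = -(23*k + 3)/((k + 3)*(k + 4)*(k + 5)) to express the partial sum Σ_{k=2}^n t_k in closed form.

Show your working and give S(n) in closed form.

S(n) = (-41*n**2 - 24*n + 65)/(15*(n**2 + 9*n + 20))

The ratio is (k + 3)*(23*k + 26)/((k + 6)*(23*k + 3)).
Factor: A=k + 3; B=k + 6; C=k + 3/23.
Key eq: (k + 3)·f(k+1) = (k + 5)·f(k) + (k + 3/23).
Bound: deg f ≤ 2.
Match coefficients ⇒ f(k) = k*(3*k - 2)/23.
Certificate R = B(k−1)f/C = k*(k + 5)*(3*k - 2)/(23*k + 3) gives s_k = k*(2 - 3*k)/((k + 3)*(k + 4)).
Verify: (-23*k - 3)/(k**3 + 12*k**2 + 47*k + 60) matches t_k.
Σ_(k=2)^n t_k = s_(n+1) − s_(2) = ((-3*n**2 - 4*n - 1)/(n**2 + 9*n + 20)) − (-4/15), i.e. (-41*n**2 - 24*n + 65)/(15*(n**2 + 9*n + 20)).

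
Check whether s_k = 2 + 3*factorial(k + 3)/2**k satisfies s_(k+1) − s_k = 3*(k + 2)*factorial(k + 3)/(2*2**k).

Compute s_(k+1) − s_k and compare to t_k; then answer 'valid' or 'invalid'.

s_(k+1) = 3*2**(-k - 1)*factorial(k + 4) + 2
s_(k+1) − s_k = 3*(k + 2)*factorial(k + 3)/(2*2**k)
(s_(k+1) − s_k) − t_k = 0

Valid: the claim telescopes to t_k.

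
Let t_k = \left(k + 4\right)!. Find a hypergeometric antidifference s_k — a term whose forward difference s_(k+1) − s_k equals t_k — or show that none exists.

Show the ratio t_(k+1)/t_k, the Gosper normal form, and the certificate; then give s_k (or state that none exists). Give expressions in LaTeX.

none (Gosper's algorithm certifies no s_k)

Step 1: r(k) = k + 5.
So A=k + 5 and B=1, with C=1.
Set up (k + 5)·f(k+1) − (1)·f(k) − (1) = 0.
deg f ≤ -1 (via 1,0,0).
d = -1 < 0 ⇒ no nonzero polynomial f; not summable.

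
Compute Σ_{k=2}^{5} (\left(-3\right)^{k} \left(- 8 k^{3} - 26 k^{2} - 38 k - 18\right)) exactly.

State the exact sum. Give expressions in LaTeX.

Σ = 375912

Step 1: r(k) = 3*(-4*k**3 - 25*k**2 - 57*k - 45)/(4*k**3 + 13*k**2 + 19*k + 9).
So A=-3 and B=1, with C=k**3 + 13*k**2/4 + 19*k/4 + 9/4.
Key eq: (-3)·f(k+1) = (1)·f(k) + (k**3 + 13*k**2/4 + 19*k/4 + 9/4).
d = 3 from the (0,0,3) case.
Match coefficients ⇒ f(k) = -k*(k**2 + k + 1)/4.
Then R = B(k−1)f/C = -k*(k**2 + k + 1)/(4*k**3 + 13*k**2 + 19*k + 9), so s_k = R(k)·t_k = 2*(-3)**k*k*(k**2 + k + 1).
Δs = (-3)**k*(-8*k**3 - 26*k**2 - 38*k - 18), as required.
Telescoping: Σ = s_(6) − s_(2) = 376164 − (252) = 375912.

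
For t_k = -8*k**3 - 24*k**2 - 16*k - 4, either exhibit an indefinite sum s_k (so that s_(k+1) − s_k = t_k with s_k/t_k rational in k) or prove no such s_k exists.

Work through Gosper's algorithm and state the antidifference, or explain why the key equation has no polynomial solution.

s_k = 2*k**2*(-k**2 - 2*k + 1)

r(k) = (2*k**3 + 12*k**2 + 22*k + 13)/(2*k**3 + 6*k**2 + 4*k + 1) after simplifying.
So A=1 and B=1, with C=k**3 + 3*k**2 + 2*k + 1/2.
f must satisfy (1)·f(k+1) − (1)·f(k) = k**3 + 3*k**2 + 2*k + 1/2.
Degrees (0,0,3) ⇒ d ≤ 4.
Solving with deg f ≤ 4: f(k) = k**2*(k**2 + 2*k - 1)/4.
So s_k = (B(k−1)f/C)·t_k = (k**2*(k**2 + 2*k - 1)/(2*(2*k**3 + 6*k**2 + 4*k + 1)))·t_k = 2*k**2*(-k**2 - 2*k + 1).
Check: Δs_k = -8*k**3 - 24*k**2 - 16*k - 4. ✓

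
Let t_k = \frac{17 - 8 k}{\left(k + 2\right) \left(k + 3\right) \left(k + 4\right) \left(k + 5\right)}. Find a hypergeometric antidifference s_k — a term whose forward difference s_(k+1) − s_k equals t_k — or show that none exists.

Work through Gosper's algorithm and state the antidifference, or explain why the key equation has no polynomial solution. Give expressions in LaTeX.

Step 1: r(k) = (k + 2)*(8*k - 9)/((k + 6)*(8*k - 17)).
Take A(k)=k + 2, B(k)=k + 6, C(k)=k - 17/8.
f must satisfy (k + 2)·f(k+1) − (k + 5)·f(k) = k - 17/8.
Bound: deg f ≤ 3.
Coefficient equations give f(k) = -k*(k**2 + 9*k + 58)/64.
So s_k = (B(k−1)f/C)·t_k = (-k*(k + 5)*(k**2 + 9*k + 58)/(8*(8*k - 17)))·t_k = k*(k**2 + 9*k + 58)/(8*(k + 2)*(k + 3)*(k + 4)).
Verify: (17 - 8*k)/(k**4 + 14*k**3 + 71*k**2 + 154*k + 120) matches t_k.

s_k = \frac{k \left(k^{2} + 9 k + 58\right)}{8 \left(k + 2\right) \left(k + 3\right) \left(k + 4\right)}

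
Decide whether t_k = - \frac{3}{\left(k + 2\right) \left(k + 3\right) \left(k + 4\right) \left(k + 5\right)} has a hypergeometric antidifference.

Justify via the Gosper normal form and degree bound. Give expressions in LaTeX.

The ratio is (k + 2)/(k + 6).
Take A(k)=k + 2, B(k)=k + 6, C(k)=1.
Set up (k + 2)·f(k+1) − (k + 5)·f(k) − (1) = 0.
From deg A=1, deg B=1, deg C=0: d=3.
Coefficient equations give f(k) = k*(k**2 + 9*k + 26)/72.
So s_k = (B(k−1)f/C)·t_k = (k*(k + 5)*(k**2 + 9*k + 26)/72)·t_k = k*(-k**2 - 9*k - 26)/(24*(k + 2)*(k + 3)*(k + 4)).
Check: Δs_k = -3/(k**4 + 14*k**3 + 71*k**2 + 154*k + 120). ✓

Yes. s_k = \frac{k \left(- k^{2} - 9 k - 26\right)}{24 \left(k + 2\right) \left(k + 3\right) \left(k + 4\right)}.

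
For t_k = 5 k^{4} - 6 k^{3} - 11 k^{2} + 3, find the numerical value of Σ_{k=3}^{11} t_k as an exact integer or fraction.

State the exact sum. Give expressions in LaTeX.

Σ = 168219

Ratio r(k) = (5*k**4 + 14*k**3 + k**2 - 20*k - 9)/(5*k**4 - 6*k**3 - 11*k**2 + 3).
Take A(k)=1, B(k)=1, C(k)=k**4 - 6*k**3/5 - 11*k**2/5 + 3/5.
f must satisfy (1)·f(k+1) − (1)·f(k) = k**4 - 6*k**3/5 - 11*k**2/5 + 3/5.
Bound: deg f ≤ 5.
Solve for f: f(k) = k*(k**2 - 3*k - 1)*(k**2 - k - 1)/5 (degree 5 ≤ 5).
Certificate R = B(k−1)f/C = k*(k**2 - 3*k - 1)*(k**2 - k - 1)/(5*k**4 - 6*k**3 - 11*k**2 + 3) gives s_k = k*(k**4 - 4*k**3 + k**2 + 4*k + 1).
Verify: 5*k**4 - 6*k**3 - 11*k**2 + 3 matches t_k.
Telescoping: Σ = s_(12) − s_(3) = 168204 − (-15) = 168219.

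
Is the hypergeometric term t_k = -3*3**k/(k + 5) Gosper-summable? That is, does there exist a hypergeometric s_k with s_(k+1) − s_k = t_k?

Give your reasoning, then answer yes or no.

The ratio is 3*(k + 5)/(k + 6).
Normal form (A,B,C) = (3*k + 15, k + 6, 1).
Need (3*k + 15)·f(k+1) − (k + 5)·f(k) = 1.
Degrees (1,1,0) ⇒ d ≤ -1.
Negative degree bound (-1): no f exists, t_k not Gosper-summable.

No — t_k has no hypergeometric antidifference.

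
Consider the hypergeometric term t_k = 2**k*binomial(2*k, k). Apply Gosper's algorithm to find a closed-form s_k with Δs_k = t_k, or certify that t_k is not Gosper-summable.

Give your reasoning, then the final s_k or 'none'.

none (Gosper's algorithm certifies no s_k)

Compute t_(k+1)/t_k: get 4*(2*k + 1)/(k + 1).
Factor: A=8*k + 4; B=k + 1; C=1.
Set up (8*k + 4)·f(k+1) − (k)·f(k) − (1) = 0.
Bound: deg f ≤ -1.
d = -1 < 0 ⇒ no nonzero polynomial f; not summable.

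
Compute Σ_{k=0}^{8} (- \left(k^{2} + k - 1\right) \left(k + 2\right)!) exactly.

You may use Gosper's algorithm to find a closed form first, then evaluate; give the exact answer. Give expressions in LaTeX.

Σ = -279417604

t_(k+1)/t_k = (k + 3)*(k + (k + 1)**2)/(k**2 + k - 1).
Normal form (A,B,C) = (k + 3, 1, k**2 + k - 1).
Set up (k + 3)·f(k+1) − (1)·f(k) − (k**2 + k - 1) = 0.
From deg A=1, deg B=0, deg C=2: d=1.
Solve for f: f(k) = k - 2 (degree 1 ≤ 1).
So s_k = (B(k−1)f/C)·t_k = ((k - 2)/(k**2 + k - 1))·t_k = -(k - 2)*factorial(k + 2).
Verify: -(k**2 + k - 1)*factorial(k + 2) matches t_k.
Sum = s_(9) − s_(0); s_(9) = -279417600, s_(0) = 4 ⇒ -279417604.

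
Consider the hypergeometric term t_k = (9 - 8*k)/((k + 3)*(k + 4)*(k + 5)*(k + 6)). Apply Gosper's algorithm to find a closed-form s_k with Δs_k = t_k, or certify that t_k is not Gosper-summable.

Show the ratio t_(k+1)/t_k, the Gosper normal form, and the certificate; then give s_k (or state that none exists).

r(k) = (k + 3)*(8*k - 1)/((k + 7)*(8*k - 9)) after simplifying.
Normal form (A,B,C) = (k + 3, k + 7, k - 9/8).
Solve (k + 3)·f(k+1) − (k + 6)·f(k) = k - 9/8.
From deg A=1, deg B=1, deg C=1: d=3.
Solve for f: f(k) = k*(k**2 + 12*k - 193)/480 (degree 3 ≤ 3).
So s_k = (B(k−1)f/C)·t_k = (k*(k + 6)*(k**2 + 12*k - 193)/(60*(8*k - 9)))·t_k = k*(-k**2 - 12*k + 193)/(60*(k + 3)*(k + 4)*(k + 5)).
Verify: (9 - 8*k)/(k**4 + 18*k**3 + 119*k**2 + 342*k + 360) matches t_k.

s_k = k*(-k**2 - 12*k + 193)/(60*(k + 3)*(k + 4)*(k + 5))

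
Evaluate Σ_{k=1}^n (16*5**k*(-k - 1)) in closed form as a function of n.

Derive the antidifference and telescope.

S(n) = -20*5**n*n - 15*5**n + 15

The ratio is 5*(k + 2)/(k + 1).
Gosper form: A/B · C(k+1)/C(k) with A=5, B=1, C=k + 1.
Set up (5)·f(k+1) − (1)·f(k) − (k + 1) = 0.
Degrees (0,0,1) ⇒ d ≤ 1.
A polynomial solution: f(k) = (4*k - 1)/16.
So s_k = (B(k−1)f/C)·t_k = ((4*k - 1)/(16*(k + 1)))·t_k = 5**k*(1 - 4*k).
Check: Δs_k = 16*5**k*(-k - 1). ✓
Σ_(k=1)^n t_k = s_(n+1) − s_(1) = (5**(n + 1)*(-4*n - 3)) − (-15), i.e. -20*5**n*n - 15*5**n + 15.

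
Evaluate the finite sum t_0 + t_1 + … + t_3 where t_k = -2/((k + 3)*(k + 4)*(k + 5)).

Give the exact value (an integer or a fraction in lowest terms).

Compute t_(k+1)/t_k: get (k + 3)/(k + 6).
A = k + 3, B = k + 6, C = 1.
Key eq: (k + 3)·f(k+1) = (k + 5)·f(k) + (1).
Bound: deg f ≤ 2.
Solving with deg f ≤ 2: f(k) = k*(k + 7)/24.
R(k) = B(k−1)·f(k)/C(k) = k*(k + 5)*(k + 7)/24; s_k = R·t_k = k*(-k - 7)/(12*(k + 3)*(k + 4)).
s_(k+1) − s_k = -2/(k**3 + 12*k**2 + 47*k + 60) = t_k.
Evaluate s at k=4 and k=0: -11/168 and 0; difference -11/168.

Σ = -11/168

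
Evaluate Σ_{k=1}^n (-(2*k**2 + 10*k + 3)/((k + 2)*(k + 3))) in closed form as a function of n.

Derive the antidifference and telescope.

S(n) = n*(-2*n - 3)/(n + 3)

The ratio is (k + 2)*(10*k + 2*(k + 1)**2 + 13)/((k + 4)*(2*k**2 + 10*k + 3)).
Gosper form: A/B · C(k+1)/C(k) with A=k + 2, B=k + 4, C=k**2 + 5*k + 3/2.
Need (k + 2)·f(k+1) − (k + 3)·f(k) = k**2 + 5*k + 3/2.
d = 2 from the (1,1,2) case.
A polynomial solution: f(k) = k*(4*k - 1)/4.
Get s_k = R·t_k = k*(1 - 4*k)/(2*(k + 2)) with R(k) = B(k−1)f(k)/C(k) = k*(k + 3)*(4*k - 1)/(2*(2*k**2 + 10*k + 3)).
Check: Δs_k = (-2*k**2 - 10*k - 3)/(k**2 + 5*k + 6). ✓
Telescope: S(n) = s_(n+1) − s_(1) = (-4*n**2 - 7*n - 3)/(2*(n + 3)) − (-1/2) = n*(-2*n - 3)/(n + 3).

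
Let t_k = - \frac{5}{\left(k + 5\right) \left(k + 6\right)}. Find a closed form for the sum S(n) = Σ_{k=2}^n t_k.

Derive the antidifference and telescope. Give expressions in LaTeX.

r(k) = (k + 5)/(k + 7) after simplifying.
Factor: A=k + 5; B=k + 7; C=1.
Solve (k + 5)·f(k+1) − (k + 6)·f(k) = 1.
Degrees (1,1,0) ⇒ d ≤ 1.
Solve for f: f(k) = k/5 (degree 1 ≤ 1).
Then R = B(k−1)f/C = k*(k + 6)/5, so s_k = R(k)·t_k = -k/(k + 5).
Verify: -5/(k**2 + 11*k + 30) matches t_k.
Telescope: S(n) = s_(n+1) − s_(2) = (-n - 1)/(n + 6) − (-2/7) = 5*(1 - n)/(7*(n + 6)).

S(n) = \frac{5 \left(1 - n\right)}{7 \left(n + 6\right)}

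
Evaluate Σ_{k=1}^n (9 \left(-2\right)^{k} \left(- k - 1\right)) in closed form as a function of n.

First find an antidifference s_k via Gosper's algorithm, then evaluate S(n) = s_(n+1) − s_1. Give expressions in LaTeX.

S(n) = - 6 \left(-2\right)^{n} n - 8 \left(-2\right)^{n} + 8

Step 1: r(k) = 2*(-k - 2)/(k + 1).
Factor: A=-2; B=1; C=k + 1.
f must satisfy (-2)·f(k+1) − (1)·f(k) = k + 1.
From deg A=0, deg B=0, deg C=1: d=1.
Solve for f: f(k) = -(3*k + 1)/9 (degree 1 ≤ 1).
So s_k = (B(k−1)f/C)·t_k = (-(3*k + 1)/(9*(k + 1)))·t_k = (-2)**k*(3*k + 1).
Δs = 9*(-2)**k*(-k - 1), as required.
s_(n+1) = (-2)**(n + 1)*(3*n + 4) and s_(1) = -8, so S(n) = -6*(-2)**n*n - 8*(-2)**n + 8.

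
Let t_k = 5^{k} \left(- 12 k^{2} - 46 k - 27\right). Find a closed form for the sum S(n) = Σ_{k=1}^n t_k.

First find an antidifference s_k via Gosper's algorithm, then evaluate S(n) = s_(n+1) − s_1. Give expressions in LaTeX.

S(n) = - 15 \cdot 5^{n} n^{2} - 50 \cdot 5^{n} n - 25 \cdot 5^{n} + 25

Ratio r(k) = 5*(12*k**2 + 70*k + 85)/(12*k**2 + 46*k + 27).
Factor: A=5; B=1; C=k**2 + 23*k/6 + 9/4.
Set up (5)·f(k+1) − (1)·f(k) − (k**2 + 23*k/6 + 9/4) = 0.
deg f ≤ 2 (via 0,0,2).
Solve for f: f(k) = (3*k**2 + 4*k - 2)/12 (degree 2 ≤ 2).
So s_k = (B(k−1)f/C)·t_k = ((3*k**2 + 4*k - 2)/(12*k**2 + 46*k + 27))·t_k = 5**k*(-3*k**2 - 4*k + 2).
s_(k+1) − s_k = 5**k*(-12*k**2 - 46*k - 27) = t_k.
s_(n+1) = 5**(n + 1)*(-3*n**2 - 10*n - 5) and s_(1) = -25, so S(n) = -15*5**n*n**2 - 50*5**n*n - 25*5**n + 25.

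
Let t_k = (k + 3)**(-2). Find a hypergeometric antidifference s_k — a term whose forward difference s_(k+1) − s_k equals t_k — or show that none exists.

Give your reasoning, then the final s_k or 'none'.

not Gosper-summable; s_k does not exist

Ratio r(k) = (k + 3)**2/(k + 4)**2.
Normal form (A,B,C) = (k**2 + 6*k + 9, k**2 + 8*k + 16, 1).
Need (k**2 + 6*k + 9)·f(k+1) − (k**2 + 6*k + 9)·f(k) = 1.
d = 0 from the (2,2,0) case.
Put f(k) = c0: A·f(k+1) − B(k−1)·f(k) − C = -1; need -1 = 0 — inconsistent ⇒ no f, not summable.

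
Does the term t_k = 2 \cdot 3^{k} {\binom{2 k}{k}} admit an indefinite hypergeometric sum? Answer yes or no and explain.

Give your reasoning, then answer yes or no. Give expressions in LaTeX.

Step 1: r(k) = 6*(2*k + 1)/(k + 1).
Gosper form: A/B · C(k+1)/C(k) with A=12*k + 6, B=k + 1, C=1.
f must satisfy (12*k + 6)·f(k+1) − (k)·f(k) = 1.
deg f ≤ -1 (via 1,1,0).
Negative degree bound (-1): no f exists, t_k not Gosper-summable.

No — t_k has no hypergeometric antidifference.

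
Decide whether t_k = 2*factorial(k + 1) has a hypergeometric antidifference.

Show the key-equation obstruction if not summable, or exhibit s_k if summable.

The ratio is k + 2.
Gosper form: A/B · C(k+1)/C(k) with A=k + 2, B=1, C=1.
Set up (k + 2)·f(k+1) − (1)·f(k) − (1) = 0.
From deg A=1, deg B=0, deg C=0: d=-1.
d = -1 < 0 ⇒ no nonzero polynomial f; not summable.

No; the degree bound rules out any f.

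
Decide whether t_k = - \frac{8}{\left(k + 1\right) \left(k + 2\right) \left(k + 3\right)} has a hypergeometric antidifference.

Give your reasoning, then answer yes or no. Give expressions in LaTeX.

t_(k+1)/t_k = (k + 1)/(k + 4).
A = k + 1, B = k + 4, C = 1.
f must satisfy (k + 1)·f(k+1) − (k + 3)·f(k) = 1.
Degrees (1,1,0) ⇒ d ≤ 2.
Solving with deg f ≤ 2: f(k) = k*(k + 3)/4.
Then R = B(k−1)f/C = k*(k + 3)**2/4, so s_k = R(k)·t_k = 2*k*(-k - 3)/((k + 1)*(k + 2)).
Check: Δs_k = -8/(k**3 + 6*k**2 + 11*k + 6). ✓

Yes. s_k = \frac{2 k \left(- k - 3\right)}{\left(k + 1\right) \left(k + 2\right)}.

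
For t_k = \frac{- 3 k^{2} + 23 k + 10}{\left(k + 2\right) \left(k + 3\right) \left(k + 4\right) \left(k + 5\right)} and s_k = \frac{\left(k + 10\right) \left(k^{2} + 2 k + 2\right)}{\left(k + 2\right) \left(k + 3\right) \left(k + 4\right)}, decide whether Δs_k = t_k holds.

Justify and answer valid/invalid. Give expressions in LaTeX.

valid; difference matches t_k

s_(k+1) = (k + 11)*(2*k + (k + 1)**2 + 4)/((k + 3)*(k + 4)*(k + 5))
s_(k+1) − s_k = (-3*k**2 + 23*k + 10)/(k**4 + 14*k**3 + 71*k**2 + 154*k + 120)
(s_(k+1) − s_k) − t_k = 0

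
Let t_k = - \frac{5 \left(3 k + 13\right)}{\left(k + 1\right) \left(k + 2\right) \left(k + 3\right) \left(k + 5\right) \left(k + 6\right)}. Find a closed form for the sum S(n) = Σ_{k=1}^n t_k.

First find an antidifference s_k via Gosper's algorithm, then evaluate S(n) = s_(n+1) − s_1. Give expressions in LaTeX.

S(n) = \frac{5 n \left(- n^{2} - 11 n - 36\right)}{36 \left(n^{3} + 11 n^{2} + 36 n + 36\right)}

Step 1: r(k) = (k + 1)*(k + 5)*(3*k + 16)/((k + 4)*(k + 7)*(3*k + 13)).
So A=k + 1 and B=k + 7, with C=k**2 + 25*k/3 + 52/3.
f must satisfy (k + 1)·f(k+1) − (k + 6)·f(k) = k**2 + 25*k/3 + 52/3.
deg f ≤ 5 (via 1,1,2).
A polynomial solution: f(k) = k*(k + 3)*(k + 4)*(k**2 + 8*k + 17)/30.
So s_k = (B(k−1)f/C)·t_k = (k*(k + 3)*(k + 6)*(k**2 + 8*k + 17)/(10*(3*k + 13)))·t_k = k*(-k**2 - 8*k - 17)/(2*(k**3 + 8*k**2 + 17*k + 10)).
s_(k+1) − s_k = 5*(-3*k - 13)/(k**5 + 17*k**4 + 107*k**3 + 307*k**2 + 396*k + 180) = t_k.
Evaluate: s_(n+1) = (-n**3 - 11*n**2 - 36*n - 26)/(2*(n**3 + 11*n**2 + 36*n + 36)); subtract s_(1) = -13/36 ⇒ S(n) = 5*n*(-n**2 - 11*n - 36)/(36*(n**3 + 11*n**2 + 36*n + 36)).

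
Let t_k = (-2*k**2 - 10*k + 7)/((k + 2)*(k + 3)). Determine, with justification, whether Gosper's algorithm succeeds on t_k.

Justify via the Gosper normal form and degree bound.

Step 1: r(k) = (k + 2)*(10*k + 2*(k + 1)**2 + 3)/((k + 4)*(2*k**2 + 10*k - 7)).
Gosper form: A/B · C(k+1)/C(k) with A=k + 2, B=k + 4, C=k**2 + 5*k - 7/2.
Need (k + 2)·f(k+1) − (k + 3)·f(k) = k**2 + 5*k - 7/2.
Degrees (1,1,2) ⇒ d ≤ 2.
A polynomial solution: f(k) = k*(4*k - 11)/4.
Get s_k = R·t_k = k*(11 - 4*k)/(2*(k + 2)) with R(k) = B(k−1)f(k)/C(k) = k*(k + 3)*(4*k - 11)/(2*(2*k**2 + 10*k - 7)).
Check: Δs_k = (-2*k**2 - 10*k + 7)/(k**2 + 5*k + 6). ✓

Yes. s_k = k*(11 - 4*k)/(2*(k + 2)).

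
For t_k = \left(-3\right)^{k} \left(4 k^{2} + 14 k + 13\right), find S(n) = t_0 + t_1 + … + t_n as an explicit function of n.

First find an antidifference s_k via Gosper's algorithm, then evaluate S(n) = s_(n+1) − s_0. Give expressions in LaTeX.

S(n) = 3 \left(-3\right)^{n} n^{2} + 12 \left(-3\right)^{n} n + 12 \left(-3\right)^{n} + 1

The ratio is 3*(-4*k**2 - 22*k - 31)/(4*k**2 + 14*k + 13).
A = -3, B = 1, C = k**2 + 7*k/2 + 13/4.
Key eq: (-3)·f(k+1) = (1)·f(k) + (k**2 + 7*k/2 + 13/4).
deg f ≤ 2 (via 0,0,2).
A polynomial solution: f(k) = -(k + 1)**2/4.
So s_k = (B(k−1)f/C)·t_k = (-(k + 1)**2/(4*k**2 + 14*k + 13))·t_k = (-3)**k*(-k**2 - 2*k - 1).
Δs = (-3)**k*(4*k**2 + 14*k + 13), as required.
Telescope: S(n) = s_(n+1) − s_(0) = 3*(-3)**n*(n**2 + 4*n + 4) − (-1) = 3*(-3)**n*n**2 + 12*(-3)**n*n + 12*(-3)**n + 1.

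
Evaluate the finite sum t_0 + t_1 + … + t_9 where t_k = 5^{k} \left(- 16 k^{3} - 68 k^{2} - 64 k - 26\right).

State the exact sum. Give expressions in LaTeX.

Σ = -40664062496

Compute t_(k+1)/t_k: get 5*(8*k**3 + 58*k**2 + 124*k + 87)/(8*k**3 + 34*k**2 + 32*k + 13).
Normal form (A,B,C) = (5, 1, k**3 + 17*k**2/4 + 4*k + 13/8).
Set up (5)·f(k+1) − (1)·f(k) − (k**3 + 17*k**2/4 + 4*k + 13/8) = 0.
Degrees (0,0,3) ⇒ d ≤ 3.
Match coefficients ⇒ f(k) = (2*k**3 + k**2 - 2*k + 2)/8.
So s_k = (B(k−1)f/C)·t_k = ((2*k**3 + k**2 - 2*k + 2)/(8*k**3 + 34*k**2 + 32*k + 13))·t_k = 2*5**k*(-2*k**3 - k**2 + 2*k - 2).
s_(k+1) − s_k = 5**k*(-16*k**3 - 68*k**2 - 64*k - 26) = t_k.
Evaluate s at k=10 and k=0: -40664062500 and -4; difference -40664062496.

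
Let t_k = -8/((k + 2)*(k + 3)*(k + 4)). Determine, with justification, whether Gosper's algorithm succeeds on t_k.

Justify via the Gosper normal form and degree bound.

Yes. s_k = 2*k*(-k - 5)/(3*(k + 2)*(k + 3)).

Step 1: r(k) = (k + 2)/(k + 5).
A = k + 2, B = k + 5, C = 1.
Key eq: (k + 2)·f(k+1) = (k + 4)·f(k) + (1).
From deg A=1, deg B=1, deg C=0: d=2.
Solve for f: f(k) = k*(k + 5)/12 (degree 2 ≤ 2).
Get s_k = R·t_k = 2*k*(-k - 5)/(3*(k + 2)*(k + 3)) with R(k) = B(k−1)f(k)/C(k) = k*(k + 4)*(k + 5)/12.
Δs = -8/(k**3 + 9*k**2 + 26*k + 24), as required.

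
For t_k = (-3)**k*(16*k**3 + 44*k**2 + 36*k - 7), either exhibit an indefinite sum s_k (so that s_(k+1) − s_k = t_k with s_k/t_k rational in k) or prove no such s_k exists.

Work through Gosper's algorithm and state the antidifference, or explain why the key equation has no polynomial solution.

s_k = (-3)**k*(-4*k**3 - 2*k**2 + 3*k + 4)

t_(k+1)/t_k = 3*(-16*k**3 - 92*k**2 - 172*k - 89)/(16*k**3 + 44*k**2 + 36*k - 7).
Factor: A=-3; B=1; C=k**3 + 11*k**2/4 + 9*k/4 - 7/16.
Set up (-3)·f(k+1) − (1)·f(k) − (k**3 + 11*k**2/4 + 9*k/4 - 7/16) = 0.
Degrees (0,0,3) ⇒ d ≤ 3.
Coefficient equations give f(k) = -(4*k**3 + 2*k**2 - 3*k - 4)/16.
R(k) = B(k−1)·f(k)/C(k) = -(4*k**3 + 2*k**2 - 3*k - 4)/(16*k**3 + 44*k**2 + 36*k - 7); s_k = R·t_k = (-3)**k*(-4*k**3 - 2*k**2 + 3*k + 4).
Check: Δs_k = (-3)**k*(16*k**3 + 44*k**2 + 36*k - 7). ✓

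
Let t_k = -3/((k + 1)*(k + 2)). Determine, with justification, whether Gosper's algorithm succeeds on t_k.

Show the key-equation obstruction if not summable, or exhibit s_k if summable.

t_(k+1)/t_k = (k + 1)/(k + 3).
A = k + 1, B = k + 3, C = 1.
Key eq: (k + 1)·f(k+1) = (k + 2)·f(k) + (1).
From deg A=1, deg B=1, deg C=0: d=1.
Coefficient equations give f(k) = k.
Then R = B(k−1)f/C = k*(k + 2), so s_k = R(k)·t_k = -3*k/(k + 1).
Δs = -3/(k**2 + 3*k + 2), as required.

Yes. s_k = -3*k/(k + 1).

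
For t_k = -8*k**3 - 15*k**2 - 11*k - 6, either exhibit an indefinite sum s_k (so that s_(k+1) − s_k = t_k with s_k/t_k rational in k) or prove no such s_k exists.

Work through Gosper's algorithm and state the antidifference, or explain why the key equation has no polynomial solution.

s_k = k*(-2*k**3 - k**2 - 3)

Compute t_(k+1)/t_k: get (8*k**3 + 39*k**2 + 65*k + 40)/(8*k**3 + 15*k**2 + 11*k + 6).
A = 1, B = 1, C = k**3 + 15*k**2/8 + 11*k/8 + 3/4.
Key eq: (1)·f(k+1) = (1)·f(k) + (k**3 + 15*k**2/8 + 11*k/8 + 3/4).
deg f ≤ 4 (via 0,0,3).
Match coefficients ⇒ f(k) = k*(2*k**3 + k**2 + 3)/8.
R(k) = B(k−1)·f(k)/C(k) = k*(2*k**3 + k**2 + 3)/(8*k**3 + 15*k**2 + 11*k + 6); s_k = R·t_k = k*(-2*k**3 - k**2 - 3).
Check: Δs_k = -8*k**3 - 15*k**2 - 11*k - 6. ✓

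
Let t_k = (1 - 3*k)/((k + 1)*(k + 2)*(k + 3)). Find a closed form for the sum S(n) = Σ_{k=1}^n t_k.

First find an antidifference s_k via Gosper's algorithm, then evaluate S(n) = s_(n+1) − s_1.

Ratio r(k) = (k + 1)*(3*k + 2)/((k + 4)*(3*k - 1)).
A = k + 1, B = k + 4, C = k - 1/3.
f must satisfy (k + 1)·f(k+1) − (k + 3)·f(k) = k - 1/3.
From deg A=1, deg B=1, deg C=1: d=2.
Solve for f: f(k) = k*(k - 3)/6 (degree 2 ≤ 2).
R(k) = B(k−1)·f(k)/C(k) = k*(k - 3)*(k + 3)/(2*(3*k - 1)); s_k = R·t_k = k*(3 - k)/(2*(k + 1)*(k + 2)).
s_(k+1) − s_k = (1 - 3*k)/(k**3 + 6*k**2 + 11*k + 6) = t_k.
Σ_(k=1)^n t_k = s_(n+1) − s_(1) = ((-n**2 + n + 2)/(2*(n**2 + 5*n + 6))) − (1/6), i.e. n*(-2*n - 1)/(3*(n**2 + 5*n + 6)).

S(n) = n*(-2*n - 1)/(3*(n**2 + 5*n + 6))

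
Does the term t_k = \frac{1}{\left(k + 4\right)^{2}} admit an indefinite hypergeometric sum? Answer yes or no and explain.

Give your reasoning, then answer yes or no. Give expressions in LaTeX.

No; the coefficient equations for f are inconsistent.

The ratio is (k + 4)**2/(k + 5)**2.
Factor: A=k**2 + 8*k + 16; B=k**2 + 10*k + 25; C=1.
Need (k**2 + 8*k + 16)·f(k+1) − (k**2 + 8*k + 16)·f(k) = 1.
deg f ≤ 0 (via 2,2,0).
Put f(k) = c0: A·f(k+1) − B(k−1)·f(k) − C = -1; need -1 = 0 — inconsistent ⇒ no f, not summable.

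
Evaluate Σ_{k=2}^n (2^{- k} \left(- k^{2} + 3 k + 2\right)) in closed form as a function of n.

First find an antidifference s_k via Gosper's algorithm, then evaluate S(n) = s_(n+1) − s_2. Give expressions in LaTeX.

S(n) = 2^{- n} \left(n^{2} + n - 2\right)

r(k) = (k**2 - k - 4)/(2*(k**2 - 3*k - 2)) after simplifying.
Gosper form: A/B · C(k+1)/C(k) with A=1/2, B=1, C=k**2 - 3*k - 2.
Set up (1/2)·f(k+1) − (1)·f(k) − (k**2 - 3*k - 2) = 0.
Degrees (0,0,2) ⇒ d ≤ 2.
Solve for f: f(k) = -2*(k - 2)*(k + 1) (degree 2 ≤ 2).
Then R = B(k−1)f/C = -2*(k - 2)*(k + 1)/(k**2 - 3*k - 2), so s_k = R(k)·t_k = 2**(1 - k)*(k**2 - k - 2).
s_(k+1) − s_k = (-k**2 + 3*k + 2)/2**k = t_k.
Σ_(k=2)^n t_k = s_(n+1) − s_(2) = ((n**2 + n - 2)/2**n) − (0), i.e. (n**2 + n - 2)/2**n.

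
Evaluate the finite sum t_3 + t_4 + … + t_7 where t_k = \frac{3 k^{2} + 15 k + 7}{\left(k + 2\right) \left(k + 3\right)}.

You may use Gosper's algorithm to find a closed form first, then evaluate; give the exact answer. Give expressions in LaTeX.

r(k) = (k + 2)*(15*k + 3*(k + 1)**2 + 22)/((k + 4)*(3*k**2 + 15*k + 7)) after simplifying.
Gosper form: A/B · C(k+1)/C(k) with A=k + 2, B=k + 4, C=k**2 + 5*k + 7/3.
Solve (k + 2)·f(k+1) − (k + 3)·f(k) = k**2 + 5*k + 7/3.
Bound: deg f ≤ 2.
Coefficient equations give f(k) = k*(6*k + 1)/6.
So s_k = (B(k−1)f/C)·t_k = (k*(k + 3)*(6*k + 1)/(2*(3*k**2 + 15*k + 7)))·t_k = k*(6*k + 1)/(2*(k + 2)).
Check: Δs_k = (3*k**2 + 15*k + 7)/(k**2 + 5*k + 6). ✓
Σ_(k=3)^(7) t_k = s_(8) − s_(3) = 98/5 − (57/10) = 139/10.

Σ = 139/10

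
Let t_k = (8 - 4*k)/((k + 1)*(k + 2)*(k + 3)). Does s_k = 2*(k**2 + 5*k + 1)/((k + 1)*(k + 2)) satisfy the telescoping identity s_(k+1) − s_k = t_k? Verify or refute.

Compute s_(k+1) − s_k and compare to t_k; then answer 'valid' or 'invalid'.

s_(k+1) = 2*(5*k + (k + 1)**2 + 6)/((k + 2)*(k + 3))
s_(k+1) − s_k = 4*(2 - k)/(k**3 + 6*k**2 + 11*k + 6)
(s_(k+1) − s_k) − t_k = 0

Valid — Δs_k = t_k.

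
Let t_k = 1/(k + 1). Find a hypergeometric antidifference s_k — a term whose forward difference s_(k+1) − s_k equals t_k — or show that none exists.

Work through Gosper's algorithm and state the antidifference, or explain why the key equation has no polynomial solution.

Ratio r(k) = (k + 1)/(k + 2).
Take A(k)=k + 1, B(k)=k + 2, C(k)=1.
f must satisfy (k + 1)·f(k+1) − (k + 1)·f(k) = 1.
From deg A=1, deg B=1, deg C=0: d=0.
f = c0 ⇒ A·f(k+1) − B(k−1)·f(k) − C = -1. The system {-1 = 0} is inconsistent; no antidifference.

none (Gosper's algorithm certifies no s_k)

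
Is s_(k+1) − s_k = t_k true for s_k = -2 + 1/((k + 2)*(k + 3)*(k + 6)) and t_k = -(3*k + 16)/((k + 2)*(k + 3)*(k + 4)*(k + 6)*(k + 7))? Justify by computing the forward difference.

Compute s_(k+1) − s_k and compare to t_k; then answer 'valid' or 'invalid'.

s_(k+1) = -2 + 1/((k + 3)*(k + 4)*(k + 7))
s_(k+1) − s_k = ((k + 2)*(k + 6) - (k + 4)*(k + 7))/((k + 2)*(k + 3)*(k + 4)*(k + 6)*(k + 7))
(s_(k+1) − s_k) − t_k = 0

valid (s_(k+1) − s_k reduces to t_k)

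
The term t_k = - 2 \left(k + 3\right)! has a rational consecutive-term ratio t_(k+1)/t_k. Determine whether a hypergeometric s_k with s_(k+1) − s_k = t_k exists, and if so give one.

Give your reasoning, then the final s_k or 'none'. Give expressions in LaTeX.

not Gosper-summable; s_k does not exist

The ratio is k + 4.
Factor: A=k + 4; B=1; C=1.
Set up (k + 4)·f(k+1) − (1)·f(k) − (1) = 0.
Bound: deg f ≤ -1.
deg f ≤ -1 is impossible — no certificate.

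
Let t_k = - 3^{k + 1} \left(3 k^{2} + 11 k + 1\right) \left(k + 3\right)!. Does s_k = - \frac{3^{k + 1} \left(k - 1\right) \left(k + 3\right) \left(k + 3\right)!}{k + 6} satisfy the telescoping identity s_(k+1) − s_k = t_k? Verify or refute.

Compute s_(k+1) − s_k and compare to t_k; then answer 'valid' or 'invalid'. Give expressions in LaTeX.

Invalid: residual \frac{3^{k + 2} \left(3 k^{3} + 29 k^{2} + 66 k + 7\right) \left(k + 3\right)!}{\left(k + 6\right) \left(k + 7\right)} ≠ 0.

s_(k+1) = -3**(k + 2)*k*(k + 4)*factorial(k + 4)/(k + 7)
s_(k+1) − s_k = -3**(k + 1)*(3*k**4 + 41*k**3 + 183*k**2 + 277*k + 21)*factorial(k + 3)/((k + 6)*(k + 7))
(s_(k+1) − s_k) − t_k = 3**(k + 2)*(3*k**3 + 29*k**2 + 66*k + 7)*factorial(k + 3)/((k + 6)*(k + 7))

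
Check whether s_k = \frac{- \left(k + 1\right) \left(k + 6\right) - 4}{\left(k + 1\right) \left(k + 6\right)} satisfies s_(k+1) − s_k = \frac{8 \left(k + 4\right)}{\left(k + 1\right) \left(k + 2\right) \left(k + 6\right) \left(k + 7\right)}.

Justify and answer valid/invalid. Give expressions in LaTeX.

Valid — Δs_k = t_k.

s_(k+1) = (-(k + 2)*(k + 7) - 4)/((k + 2)*(k + 7))
s_(k+1) − s_k = 8*(k + 4)/(k**4 + 16*k**3 + 83*k**2 + 152*k + 84)
(s_(k+1) − s_k) − t_k = 0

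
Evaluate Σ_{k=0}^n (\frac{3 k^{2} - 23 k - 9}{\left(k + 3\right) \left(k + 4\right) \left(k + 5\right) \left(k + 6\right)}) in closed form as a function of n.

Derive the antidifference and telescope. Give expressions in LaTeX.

The ratio is (k + 3)*(23*k - 3*(k + 1)**2 + 32)/((k + 7)*(-3*k**2 + 23*k + 9)).
So A=k + 3 and B=k + 7, with C=k**2 - 23*k/3 - 3.
f must satisfy (k + 3)·f(k+1) − (k + 6)·f(k) = k**2 - 23*k/3 - 3.
d = 3 from the (1,1,2) case.
Match coefficients ⇒ f(k) = -k*(k**2 + 192*k - 13)/180.
R(k) = B(k−1)·f(k)/C(k) = -k*(k + 6)*(k**2 + 192*k - 13)/(60*(3*k**2 - 23*k - 9)); s_k = R·t_k = k*(-k**2 - 192*k + 13)/(60*(k + 3)*(k + 4)*(k + 5)).
Verify: (3*k**2 - 23*k - 9)/(k**4 + 18*k**3 + 119*k**2 + 342*k + 360) matches t_k.
s_(n+1) = (-n**3 - 195*n**2 - 374*n - 180)/(60*(n**3 + 15*n**2 + 74*n + 120)) and s_(0) = 0, so S(n) = (-n**3 - 195*n**2 - 374*n - 180)/(60*(n**3 + 15*n**2 + 74*n + 120)).

S(n) = \frac{- n^{3} - 195 n^{2} - 374 n - 180}{60 \left(n^{3} + 15 n^{2} + 74 n + 120\right)}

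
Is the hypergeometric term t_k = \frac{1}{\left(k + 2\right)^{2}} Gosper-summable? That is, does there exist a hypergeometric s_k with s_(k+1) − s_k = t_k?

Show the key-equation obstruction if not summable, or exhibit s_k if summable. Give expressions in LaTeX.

No; the coefficient equations for f are inconsistent.

Compute t_(k+1)/t_k: get (k + 2)**2/(k + 3)**2.
Normal form (A,B,C) = (k**2 + 4*k + 4, k**2 + 6*k + 9, 1).
Need (k**2 + 4*k + 4)·f(k+1) − (k**2 + 4*k + 4)·f(k) = 1.
Bound: deg f ≤ 0.
f = c0 ⇒ A·f(k+1) − B(k−1)·f(k) − C = -1. The system {-1 = 0} is inconsistent; no antidifference.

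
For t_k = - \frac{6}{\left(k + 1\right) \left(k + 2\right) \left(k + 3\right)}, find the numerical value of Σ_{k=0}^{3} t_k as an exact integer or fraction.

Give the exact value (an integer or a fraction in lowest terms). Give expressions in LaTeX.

Step 1: r(k) = (k + 1)/(k + 4).
A = k + 1, B = k + 4, C = 1.
Solve (k + 1)·f(k+1) − (k + 3)·f(k) = 1.
Bound: deg f ≤ 2.
Solve for f: f(k) = k*(k + 3)/4 (degree 2 ≤ 2).
Then R = B(k−1)f/C = k*(k + 3)**2/4, so s_k = R(k)·t_k = 3*k*(-k - 3)/(2*(k + 1)*(k + 2)).
Verify: -6/(k**3 + 6*k**2 + 11*k + 6) matches t_k.
Telescoping: Σ = s_(4) − s_(0) = -7/5 − (0) = -7/5.

Σ = -7/5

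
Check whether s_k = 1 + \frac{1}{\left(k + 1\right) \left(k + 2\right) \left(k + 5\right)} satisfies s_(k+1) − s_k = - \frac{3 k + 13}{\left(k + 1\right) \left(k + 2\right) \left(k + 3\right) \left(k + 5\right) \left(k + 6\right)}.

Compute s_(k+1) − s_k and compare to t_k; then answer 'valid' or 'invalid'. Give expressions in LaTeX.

valid (s_(k+1) − s_k reduces to t_k)

s_(k+1) = 1 + 1/((k + 2)*(k + 3)*(k + 6))
s_(k+1) − s_k = ((k + 1)*(k + 5) - (k + 3)*(k + 6))/((k + 1)*(k + 2)*(k + 3)*(k + 5)*(k + 6))
(s_(k+1) − s_k) − t_k = 0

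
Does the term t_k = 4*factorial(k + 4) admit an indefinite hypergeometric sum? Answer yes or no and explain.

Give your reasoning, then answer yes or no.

Ratio r(k) = k + 5.
Normal form (A,B,C) = (k + 5, 1, 1).
Key eq: (k + 5)·f(k+1) = (1)·f(k) + (1).
deg f ≤ -1 (via 1,0,0).
deg f ≤ -1 is impossible — no certificate.

No. Not Gosper-summable.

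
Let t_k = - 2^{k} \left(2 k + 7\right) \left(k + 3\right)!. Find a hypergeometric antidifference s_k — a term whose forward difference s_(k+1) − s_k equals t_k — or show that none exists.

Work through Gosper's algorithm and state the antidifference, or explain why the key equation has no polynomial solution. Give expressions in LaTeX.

s_k = - 2^{k} \left(k + 3\right)!

Ratio r(k) = 2*(k + 4)*(2*k + 9)/(2*k + 7).
A = 2*k + 8, B = 1, C = k + 7/2.
f must satisfy (2*k + 8)·f(k+1) − (1)·f(k) = k + 7/2.
From deg A=1, deg B=0, deg C=1: d=0.
Solving with deg f ≤ 0: f(k) = 1/2.
So s_k = (B(k−1)f/C)·t_k = (1/(2*k + 7))·t_k = -2**k*factorial(k + 3).
Check: Δs_k = -2**k*(2*k + 7)*factorial(k + 3). ✓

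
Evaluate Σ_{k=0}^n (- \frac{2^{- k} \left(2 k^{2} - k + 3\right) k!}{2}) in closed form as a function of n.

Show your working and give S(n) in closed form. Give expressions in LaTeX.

Ratio r(k) = (k + 1)*(-k + 2*(k + 1)**2 + 2)/(2*(2*k**2 - k + 3)).
Factor: A=k/2 + 1/2; B=1; C=k**2 - k/2 + 3/2.
Need (k/2 + 1/2)·f(k+1) − (1)·f(k) = k**2 - k/2 + 3/2.
Bound: deg f ≤ 1.
A polynomial solution: f(k) = 2*k - 1.
Get s_k = R·t_k = -(2*k - 1)*factorial(k)/2**k with R(k) = B(k−1)f(k)/C(k) = 2*(2*k - 1)/(2*k**2 - k + 3).
Δs = -(2*k**2 - k + 3)*factorial(k)/(2*2**k), as required.
s_(n+1) = -2**(-n - 1)*(2*n + 1)*factorial(n + 1) and s_(0) = 1, so S(n) = -2**(-n - 1)*(2**(n + 1) + 2*n**2*factorial(n) + 3*n*factorial(n) + factorial(n)).

S(n) = - 2^{- n - 1} \left(2^{n + 1} + 2 n^{2} n! + 3 n n! + n!\right)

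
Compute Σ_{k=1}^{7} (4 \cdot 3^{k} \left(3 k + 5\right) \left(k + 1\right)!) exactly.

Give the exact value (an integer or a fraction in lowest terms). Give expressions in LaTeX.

r(k) = 3*(k + 2)*(3*k + 8)/(3*k + 5) after simplifying.
Factor: A=3*k + 6; B=1; C=k + 5/3.
f must satisfy (3*k + 6)·f(k+1) − (1)·f(k) = k + 5/3.
deg f ≤ 0 (via 1,0,1).
Coefficient equations give f(k) = 1/3.
Then R = B(k−1)f/C = 1/(3*k + 5), so s_k = R(k)·t_k = 4*3**k*factorial(k + 1).
s_(k+1) − s_k = 4*3**k*(3*k + 5)*factorial(k + 1) = t_k.
Evaluate s at k=8 and k=1: 9523422720 and 24; difference 9523422696.

Σ = 9523422696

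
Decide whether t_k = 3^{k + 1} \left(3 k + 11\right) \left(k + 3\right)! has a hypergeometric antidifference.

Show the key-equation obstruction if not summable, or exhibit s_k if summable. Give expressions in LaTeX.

Ratio r(k) = 3*(k + 4)*(3*k + 14)/(3*k + 11).
Gosper form: A/B · C(k+1)/C(k) with A=3*k + 12, B=1, C=k + 11/3.
Need (3*k + 12)·f(k+1) − (1)·f(k) = k + 11/3.
From deg A=1, deg B=0, deg C=1: d=0.
Solving with deg f ≤ 0: f(k) = 1/3.
R(k) = B(k−1)·f(k)/C(k) = 1/(3*k + 11); s_k = R·t_k = 3**(k + 1)*factorial(k + 3).
s_(k+1) − s_k = 3**(k + 1)*(3*k + 11)*factorial(k + 3) = t_k.

Yes. s_k = 3^{k + 1} \left(k + 3\right)!.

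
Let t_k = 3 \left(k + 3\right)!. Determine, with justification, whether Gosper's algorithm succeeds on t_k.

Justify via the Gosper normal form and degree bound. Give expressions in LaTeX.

t_(k+1)/t_k = k + 4.
Factor: A=k + 4; B=1; C=1.
Solve (k + 4)·f(k+1) − (1)·f(k) = 1.
From deg A=1, deg B=0, deg C=0: d=-1.
Negative degree bound (-1): no f exists, t_k not Gosper-summable.

No — negative degree bound, so no certificate f.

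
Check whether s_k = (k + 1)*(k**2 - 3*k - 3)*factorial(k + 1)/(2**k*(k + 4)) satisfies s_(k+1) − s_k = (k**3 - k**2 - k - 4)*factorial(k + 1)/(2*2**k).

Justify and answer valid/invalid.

Invalid: residual 3*(-k**4 - 3*k**3 + 7*k**2 + 2*k + 10)*factorial(k + 1)/(2*2**k*(k + 4)*(k + 5)) ≠ 0.

s_(k+1) = (k + 2)*(k**2 - k - 5)*factorial(k + 2)/(2*2**k*(k + 5))
s_(k+1) − s_k = (k**5 + 5*k**4 + k**3 - 12*k**2 - 50*k - 50)*factorial(k + 1)/(2*2**k*(k + 4)*(k + 5))
(s_(k+1) − s_k) − t_k = 3*(-k**4 - 3*k**3 + 7*k**2 + 2*k + 10)*factorial(k + 1)/(2*2**k*(k + 4)*(k + 5))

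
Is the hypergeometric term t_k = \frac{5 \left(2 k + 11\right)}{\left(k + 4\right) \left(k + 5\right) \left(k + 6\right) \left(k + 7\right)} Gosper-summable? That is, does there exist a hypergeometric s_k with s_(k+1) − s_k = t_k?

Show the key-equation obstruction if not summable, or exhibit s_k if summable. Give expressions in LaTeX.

Compute t_(k+1)/t_k: get (k + 4)*(2*k + 13)/((k + 8)*(2*k + 11)).
Factor: A=k + 4; B=k + 8; C=k + 11/2.
Key eq: (k + 4)·f(k+1) = (k + 7)·f(k) + (k + 11/2).
deg f ≤ 3 (via 1,1,1).
Match coefficients ⇒ f(k) = k*(k + 5)*(k + 10)/48.
Certificate R = B(k−1)f/C = k*(k + 5)*(k + 7)*(k + 10)/(24*(2*k + 11)) gives s_k = 5*k*(k + 10)/(24*(k**2 + 10*k + 24)).
Δs = 5*(2*k + 11)/(k**4 + 22*k**3 + 179*k**2 + 638*k + 840), as required.

Yes. s_k = \frac{5 k \left(k + 10\right)}{24 \left(k^{2} + 10 k + 24\right)}.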